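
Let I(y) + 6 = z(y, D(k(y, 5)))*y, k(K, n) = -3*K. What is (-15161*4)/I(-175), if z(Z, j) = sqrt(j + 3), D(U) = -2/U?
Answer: -1091592/275167 + 3335420*sqrt(273)/275167 ≈ 196.31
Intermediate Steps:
z(Z, j) = sqrt(3 + j)
I(y) = -6 + y*sqrt(3 + 2/(3*y)) (I(y) = -6 + sqrt(3 - 2*(-1/(3*y)))*y = -6 + sqrt(3 - (-2)/(3*y))*y = -6 + sqrt(3 + 2/(3*y))*y = -6 + y*sqrt(3 + 2/(3*y)))
(-15161*4)/I(-175) = (-15161*4)/(-6 + (1/3)*(-175)*sqrt(27 + 6/(-175))) = -60644/(-6 + (1/3)*(-175)*sqrt(27 + 6*(-1/175))) = -60644/(-6 + (1/3)*(-175)*sqrt(27 - 6/175)) = -60644/(-6 + (1/3)*(-175)*sqrt(4719/175)) = -60644/(-6 + (1/3)*(-175)*(11*sqrt(273)/35)) = -60644/(-6 - 55*sqrt(273)/3)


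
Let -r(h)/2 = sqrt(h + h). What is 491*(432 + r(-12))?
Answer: 212112 - 1964*I*sqrt(6) ≈ 2.1211e+5 - 4810.8*I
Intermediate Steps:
r(h) = -2*sqrt(2)*sqrt(h) (r(h) = -2*sqrt(h + h) = -2*sqrt(2)*sqrt(h))
491*(432 + r(-12)) = 491*(432 - 2*sqrt(2)*sqrt(-12)) = 491*(432 - 2*sqrt(2)*2*I*sqrt(3)) = 491*(432 - 4*I*sqrt(6)) = 212112 - 1964*I*sqrt(6)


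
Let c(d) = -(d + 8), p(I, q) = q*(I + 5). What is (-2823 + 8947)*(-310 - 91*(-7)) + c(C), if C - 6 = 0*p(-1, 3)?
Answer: 2002534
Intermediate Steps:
p(I, q) = q*(5 + I)
C = 6 (C = 6 + 0*(3*(5 - 1)) = 6 + 0*(3*4) = 6 + 0*12 = 6 + 0 = 6)
c(d) = -8 - d (c(d) = -(8 + d) = -8 - d)
(-2823 + 8947)*(-310 - 91*(-7)) + c(C) = (-2823 + 8947)*(-310 - 91*(-7)) + (-8 - 1*6) = 6124*(-310 + 637) + (-8 - 6) = 6124*327 - 14 = 2002548 - 14 = 2002534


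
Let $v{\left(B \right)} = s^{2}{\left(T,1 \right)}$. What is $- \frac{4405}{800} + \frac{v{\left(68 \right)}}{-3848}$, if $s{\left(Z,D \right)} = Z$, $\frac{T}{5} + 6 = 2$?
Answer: $- \frac{431761}{76960} \approx -5.6102$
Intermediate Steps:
$T = -20$ ($T = -30 + 5 \cdot 2 = -30 + 10 = -20$)
$v{\left(B \right)} = 400$ ($v{\left(B \right)} = \left(-20\right)^{2} = 400$)
$- \frac{4405}{800} + \frac{v{\left(68 \right)}}{-3848} = - \frac{4405}{800} + \frac{400}{-3848} = \left(-4405\right) \frac{1}{800} + 400 \left(- \frac{1}{3848}\right) = - \frac{881}{160} - \frac{50}{481} = - \frac{431761}{76960}$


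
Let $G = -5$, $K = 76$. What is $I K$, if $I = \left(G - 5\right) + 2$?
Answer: $-608$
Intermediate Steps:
$I = -8$ ($I = \left(-5 - 5\right) + 2 = -10 + 2 = -8$)
$I K = \left(-8\right) 76 = -608$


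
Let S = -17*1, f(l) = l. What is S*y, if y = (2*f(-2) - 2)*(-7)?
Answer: -714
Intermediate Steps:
S = -17
y = 42 (y = (2*(-2) - 2)*(-7) = (-4 - 2)*(-7) = -6*(-7) = 42)
S*y = -17*42 = -714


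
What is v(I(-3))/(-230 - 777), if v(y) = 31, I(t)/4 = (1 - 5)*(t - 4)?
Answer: -31/1007 ≈ -0.030785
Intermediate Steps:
I(t) = 64 - 16*t (I(t) = 4*((1 - 5)*(t - 4)) = 4*(-4*(-4 + t)) = 4*(16 - 4*t) = 64 - 16*t)
v(I(-3))/(-230 - 777) = 31/(-230 - 777) = 31/(-1007) = 31*(-1/1007) = -31/1007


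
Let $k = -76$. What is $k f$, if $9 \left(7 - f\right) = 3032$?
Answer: $\frac{225644}{9} \approx 25072.0$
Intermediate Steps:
$f = - \frac{2969}{9}$ ($f = 7 - \frac{3032}{9} = - \frac{2969}{9} \approx -329.89$)
$k f = \left(-76\right) \left(- \frac{2969}{9}\right) = \frac{225644}{9}$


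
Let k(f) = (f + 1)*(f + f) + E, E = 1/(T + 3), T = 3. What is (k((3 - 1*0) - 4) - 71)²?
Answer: 180625/36 ≈ 5017.4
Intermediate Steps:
E = ⅙ (E = 1/(3 + 3) = 1/6 = ⅙ ≈ 0.16667)
k(f) = ⅙ + 2*f*(1 + f) (k(f) = (f + 1)*(f + f) + ⅙ = (1 + f)*(2*f) + ⅙ = 2*f*(1 + f) + ⅙ = ⅙ + 2*f*(1 + f))
(k((3 - 1*0) - 4) - 71)² = ((⅙ + 2*((3 - 1*0) - 4) + 2*((3 - 1*0) - 4)²) - 71)² = ((⅙ + 2*((3 + 0) - 4) + 2*((3 + 0) - 4)²) - 71)² = ((⅙ + 2*(3 - 4) + 2*(3 - 4)²) - 71)² = ((⅙ + 2*(-1) + 2*(-1)²) - 71)² = ((⅙ - 2 + 2*1) - 71)² = ((⅙ - 2 + 2) - 71)² = (⅙ - 71)² = (-425/6)² = 180625/36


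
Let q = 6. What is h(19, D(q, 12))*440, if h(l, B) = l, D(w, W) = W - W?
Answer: 8360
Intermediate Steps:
D(w, W) = 0
h(19, D(q, 12))*440 = 19*440 = 8360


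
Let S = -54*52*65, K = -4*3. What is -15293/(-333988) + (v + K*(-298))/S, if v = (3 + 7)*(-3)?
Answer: 11159423/423329790 ≈ 0.026361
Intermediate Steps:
v = -30 (v = 10*(-3) = -30)
K = -12
S = -182520 (S = -2808*65 = -182520)
-15293/(-333988) + (v + K*(-298))/S = -15293/(-333988) + (-30 - 12*(-298))/(-182520) = -15293*(-1/333988) + (-30 + 3576)*(-1/182520) = 15293/333988 + 3546*(-1/182520) = 15293/333988 - 197/10140 = 11159423/423329790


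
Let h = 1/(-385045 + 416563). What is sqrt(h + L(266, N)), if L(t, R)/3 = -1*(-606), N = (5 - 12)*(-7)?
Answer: 95*sqrt(22234198)/10506 ≈ 42.638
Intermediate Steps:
N = 49 (N = -7*(-7) = 49)
L(t, R) = 1818 (L(t, R) = 3*(-1*(-606)) = 3*606 = 1818)
h = 1/31518 ≈ 3.1728e-5
sqrt(h + L(266, N)) = sqrt(1/31518 + 1818) = sqrt(57299725/31518) = 95*sqrt(22234198)/10506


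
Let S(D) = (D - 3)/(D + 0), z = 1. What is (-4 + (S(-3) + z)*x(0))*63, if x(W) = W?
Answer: -252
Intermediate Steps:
S(D) = (-3 + D)/D
(-4 + (S(-3) + z)*x(0))*63 = (-4 + ((-3 - 3)/(-3) + 1)*0)*63 = (-4 + (-⅓*(-6) + 1)*0)*63 = (-4 + (2 + 1)*0)*63 = (-4 + 3*0)*63 = (-4 + 0)*63 = -4*63 = -252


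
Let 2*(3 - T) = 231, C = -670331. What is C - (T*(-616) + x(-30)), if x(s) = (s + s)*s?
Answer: -741431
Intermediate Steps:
x(s) = 2*s**2 (x(s) = (2*s)*s = 2*s**2)
T = -225/2 (T = 3 - 1/2*231 = 3 - 231/2 = -225/2 ≈ -112.50)
C - (T*(-616) + x(-30)) = -670331 - (-225/2*(-616) + 2*(-30)**2) = -670331 - (69300 + 2*900) = -670331 - (69300 + 1800) = -670331 - 1*71100 = -670331 - 71100 = -741431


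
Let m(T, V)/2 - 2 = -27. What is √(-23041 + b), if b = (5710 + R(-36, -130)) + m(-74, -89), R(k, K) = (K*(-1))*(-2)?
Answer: I*√17641 ≈ 132.82*I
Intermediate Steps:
R(k, K) = 2*K (R(k, K) = -K*(-2) = 2*K)
m(T, V) = -50 (m(T, V) = 4 + 2*(-27) = 4 - 54 = -50)
b = 5400 (b = (5710 + 2*(-130)) - 50 = (5710 - 260) - 50 = 5450 - 50 = 5400)
√(-23041 + b) = √(-23041 + 5400) = √(-17641) = I*√17641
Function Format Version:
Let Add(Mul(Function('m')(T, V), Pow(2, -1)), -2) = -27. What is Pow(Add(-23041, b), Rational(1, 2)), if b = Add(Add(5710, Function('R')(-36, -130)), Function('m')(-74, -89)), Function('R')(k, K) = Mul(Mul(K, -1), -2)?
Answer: Mul(I, Pow(17641, Rational(1, 2))) ≈ Mul(132.82, I)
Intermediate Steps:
Function('R')(k, K) = Mul(2, K) (Function('R')(k, K) = Mul(Mul(-1, K), -2) = Mul(2, K))
Function('m')(T, V) = -50 (Function('m')(T, V) = Add(4, Mul(2, -27)) = Add(4, -54) = -50)
b = 5400 (b = Add(Add(5710, Mul(2, -130)), -50) = Add(Add(5710, -260), -50) = Add(5450, -50) = 5400)
Pow(Add(-23041, b), Rational(1, 2)) = Pow(Add(-23041, 5400), Rational(1, 2)) = Pow(-17641, Rational(1, 2)) = Mul(I, Pow(17641, Rational(1, 2)))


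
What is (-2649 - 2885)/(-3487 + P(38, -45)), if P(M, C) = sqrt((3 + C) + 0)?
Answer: 19297058/12159211 + 5534*I*sqrt(42)/12159211 ≈ 1.587 + 0.0029496*I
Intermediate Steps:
P(M, C) = sqrt(3 + C)
(-2649 - 2885)/(-3487 + P(38, -45)) = (-2649 - 2885)/(-3487 + sqrt(3 - 45)) = -5534/(-3487 + sqrt(-42)) = -5534/(-3487 + I*sqrt(42))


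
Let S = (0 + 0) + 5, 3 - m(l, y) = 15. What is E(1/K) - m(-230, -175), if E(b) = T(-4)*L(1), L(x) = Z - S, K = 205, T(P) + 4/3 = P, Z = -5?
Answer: 196/3 ≈ 65.333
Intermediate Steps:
T(P) = -4/3 + P
m(l, y) = -12 (m(l, y) = 3 - 1*15 = 3 - 15 = -12)
S = 5 (S = 0 + 5 = 5)
L(x) = -10 (L(x) = -5 - 1*5 = -5 - 5 = -10)
E(b) = 160/3 (E(b) = (-4/3 - 4)*(-10) = -16/3*(-10) = 160/3)
E(1/K) - m(-230, -175) = 160/3 - 1*(-12) = 160/3 + 12 = 196/3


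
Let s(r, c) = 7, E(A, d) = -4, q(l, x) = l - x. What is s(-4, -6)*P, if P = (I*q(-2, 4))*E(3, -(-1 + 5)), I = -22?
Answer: -3696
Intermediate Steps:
P = -528 (P = -22*(-2 - 1*4)*(-4) = -22*(-2 - 4)*(-4) = -22*(-6)*(-4) = 132*(-4) = -528)
s(-4, -6)*P = 7*(-528) = -3696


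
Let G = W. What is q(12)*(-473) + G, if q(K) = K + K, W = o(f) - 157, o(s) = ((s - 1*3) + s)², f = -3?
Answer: -11428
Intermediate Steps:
o(s) = (-3 + 2*s)² (o(s) = ((s - 3) + s)² = ((-3 + s) + s)² = (-3 + 2*s)²)
W = -76 (W = (-3 + 2*(-3))² - 157 = (-3 - 6)² - 157 = (-9)² - 157 = 81 - 157 = -76)
G = -76
q(K) = 2*K
q(12)*(-473) + G = (2*12)*(-473) - 76 = 24*(-473) - 76 = -11352 - 76 = -11428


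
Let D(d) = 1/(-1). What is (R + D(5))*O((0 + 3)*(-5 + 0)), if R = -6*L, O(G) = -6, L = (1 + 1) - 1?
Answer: 42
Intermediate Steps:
L = 1 (L = 2 - 1 = 1)
R = -6 (R = -6*1 = -6)
D(d) = -1
(R + D(5))*O((0 + 3)*(-5 + 0)) = (-6 - 1)*(-6) = -7*(-6) = 42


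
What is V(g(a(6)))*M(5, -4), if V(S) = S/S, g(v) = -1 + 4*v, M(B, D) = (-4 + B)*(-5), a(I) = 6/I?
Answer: -5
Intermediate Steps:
M(B, D) = 20 - 5*B
V(S) = 1
V(g(a(6)))*M(5, -4) = 1*(20 - 5*5) = 1*(20 - 25) = 1*(-5) = -5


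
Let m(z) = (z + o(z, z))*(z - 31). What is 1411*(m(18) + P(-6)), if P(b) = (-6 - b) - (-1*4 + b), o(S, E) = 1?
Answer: -334407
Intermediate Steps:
m(z) = (1 + z)*(-31 + z) (m(z) = (z + 1)*(z - 31) = (1 + z)*(-31 + z))
P(b) = -2 - 2*b (P(b) = (-6 - b) - (-4 + b) = (-6 - b) + (4 - b) = -2 - 2*b)
1411*(m(18) + P(-6)) = 1411*((-31 + 18² - 30*18) + (-2 - 2*(-6))) = 1411*((-31 + 324 - 540) + (-2 + 12)) = 1411*(-247 + 10) = 1411*(-237) = -334407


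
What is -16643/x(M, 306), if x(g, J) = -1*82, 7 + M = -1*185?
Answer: 16643/82 ≈ 202.96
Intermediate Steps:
M = -192 (M = -7 - 1*185 = -7 - 185 = -192)
x(g, J) = -82
-16643/x(M, 306) = -16643/(-82) = -16643*(-1/82) = 16643/82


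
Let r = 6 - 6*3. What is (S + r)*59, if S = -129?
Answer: -8319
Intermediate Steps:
r = -12 (r = 6 - 18 = -12)
(S + r)*59 = (-129 - 12)*59 = -141*59 = -8319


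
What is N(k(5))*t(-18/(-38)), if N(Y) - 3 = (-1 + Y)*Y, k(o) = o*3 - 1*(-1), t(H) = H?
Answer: 2187/19 ≈ 115.11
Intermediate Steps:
k(o) = 1 + 3*o (k(o) = 3*o + 1 = 1 + 3*o)
N(Y) = 3 + Y*(-1 + Y) (N(Y) = 3 + (-1 + Y)*Y = 3 + Y*(-1 + Y))
N(k(5))*t(-18/(-38)) = (3 + (1 + 3*5)² - (1 + 3*5))*(-18/(-38)) = (3 + (1 + 15)² - (1 + 15))*(-18*(-1/38)) = (3 + 16² - 1*16)*(9/19) = (3 + 256 - 16)*(9/19) = 243*(9/19) = 2187/19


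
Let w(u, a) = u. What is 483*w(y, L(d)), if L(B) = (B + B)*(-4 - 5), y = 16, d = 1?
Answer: 7728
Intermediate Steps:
L(B) = -18*B (L(B) = (2*B)*(-9) = -18*B)
483*w(y, L(d)) = 483*16 = 7728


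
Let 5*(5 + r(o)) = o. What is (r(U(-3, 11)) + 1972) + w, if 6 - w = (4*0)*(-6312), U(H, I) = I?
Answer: 9876/5 ≈ 1975.2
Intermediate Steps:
w = 6 (w = 6 - 4*0*(-6312) = 6 - 0*(-6312) = 6 - 1*0 = 6 + 0 = 6)
r(o) = -5 + o/5
(r(U(-3, 11)) + 1972) + w = ((-5 + (⅕)*11) + 1972) + 6 = ((-5 + 11/5) + 1972) + 6 = (-14/5 + 1972) + 6 = 9846/5 + 6 = 9876/5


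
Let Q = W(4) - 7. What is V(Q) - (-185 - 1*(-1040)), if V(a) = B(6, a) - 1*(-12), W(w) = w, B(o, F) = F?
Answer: -846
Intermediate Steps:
Q = -3 (Q = 4 - 7 = -3)
V(a) = 12 + a (V(a) = a - 1*(-12) = a + 12 = 12 + a)
V(Q) - (-185 - 1*(-1040)) = (12 - 3) - (-185 - 1*(-1040)) = 9 - (-185 + 1040) = 9 - 1*855 = 9 - 855 = -846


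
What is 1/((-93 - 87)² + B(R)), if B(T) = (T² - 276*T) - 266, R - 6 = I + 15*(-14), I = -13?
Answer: 1/139115 ≈ 7.1883e-6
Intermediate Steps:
R = -217 (R = 6 + (-13 + 15*(-14)) = 6 + (-13 - 210) = 6 - 223 = -217)
B(T) = -266 + T² - 276*T
1/((-93 - 87)² + B(R)) = 1/((-93 - 87)² + (-266 + (-217)² - 276*(-217))) = 1/((-180)² + (-266 + 47089 + 59892)) = 1/(32400 + 106715) = 1/139115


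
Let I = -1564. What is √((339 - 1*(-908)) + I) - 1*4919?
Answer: -4919 + I*√317 ≈ -4919.0 + 17.805*I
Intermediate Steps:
√((339 - 1*(-908)) + I) - 1*4919 = √((339 - 1*(-908)) - 1564) - 1*4919 = √((339 + 908) - 1564) - 4919 = √(1247 - 1564) - 4919 = √(-317) - 4919 = I*√317 - 4919 = -4919 + I*√317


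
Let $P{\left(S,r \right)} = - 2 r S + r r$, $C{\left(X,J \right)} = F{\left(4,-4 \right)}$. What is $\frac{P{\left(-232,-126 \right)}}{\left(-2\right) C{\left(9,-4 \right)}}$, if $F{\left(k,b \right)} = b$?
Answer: $- \frac{10647}{2} \approx -5323.5$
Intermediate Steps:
$C{\left(X,J \right)} = -4$
$P{\left(S,r \right)} = r^{2} - 2 S r$ ($P{\left(S,r \right)} = - 2 S r + r^{2} = r^{2} - 2 S r$)
$\frac{P{\left(-232,-126 \right)}}{\left(-2\right) C{\left(9,-4 \right)}} = \frac{\left(-126\right) \left(-126 - -464\right)}{\left(-2\right) \left(-4\right)} = \frac{\left(-126\right) \left(-126 + 464\right)}{8} = \left(-126\right) 338 \cdot \frac{1}{8} = \left(-42588\right) \frac{1}{8} = - \frac{10647}{2}$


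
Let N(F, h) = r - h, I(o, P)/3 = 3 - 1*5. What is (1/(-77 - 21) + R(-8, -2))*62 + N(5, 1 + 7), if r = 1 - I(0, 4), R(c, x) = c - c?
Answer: -80/49 ≈ -1.6327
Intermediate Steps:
I(o, P) = -6 (I(o, P) = 3*(3 - 1*5) = 3*(3 - 5) = 3*(-2) = -6)
R(c, x) = 0
r = 7 (r = 1 - 1*(-6) = 1 + 6 = 7)
N(F, h) = 7 - h
(1/(-77 - 21) + R(-8, -2))*62 + N(5, 1 + 7) = (1/(-77 - 21) + 0)*62 + (7 - (1 + 7)) = (1/(-98) + 0)*62 + (7 - 1*8) = (-1/98 + 0)*62 + (7 - 8) = -1/98*62 - 1 = -31/49 - 1 = -80/49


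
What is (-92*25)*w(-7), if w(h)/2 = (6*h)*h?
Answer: -1352400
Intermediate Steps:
w(h) = 12*h² (w(h) = 2*((6*h)*h) = 2*(6*h²) = 12*h²)
(-92*25)*w(-7) = (-92*25)*(12*(-7)²) = -27600*49 = -2300*588 = -1352400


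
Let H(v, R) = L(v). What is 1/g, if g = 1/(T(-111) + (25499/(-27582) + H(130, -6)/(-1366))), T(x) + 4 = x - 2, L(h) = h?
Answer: -2223313849/18838506 ≈ -118.02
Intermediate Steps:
T(x) = -6 + x (T(x) = -4 + (x - 2) = -4 + (-2 + x) = -6 + x)
H(v, R) = v
g = -18838506/2223313849 (g = 1/((-6 - 111) + (25499/(-27582) + 130/(-1366))) = 1/(-117 + (25499*(-1/27582) + 130*(-1/1366))) = 1/(-117 + (-25499/27582 - 65/683)) = 1/(-117 - 19208647/18838506) = 1/(-2223313849/18838506) = -18838506/2223313849 ≈ -0.0084732)
1/g = 1/(-18838506/2223313849) = -2223313849/18838506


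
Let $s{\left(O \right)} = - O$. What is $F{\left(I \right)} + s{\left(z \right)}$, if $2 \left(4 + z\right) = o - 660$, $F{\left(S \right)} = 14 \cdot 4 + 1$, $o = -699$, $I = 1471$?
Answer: $\frac{1481}{2} \approx 740.5$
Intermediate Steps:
$F{\left(S \right)} = 57$ ($F{\left(S \right)} = 56 + 1 = 57$)
$z = - \frac{1367}{2}$ ($z = -4 + \frac{-699 - 660}{2} = -4 + \frac{1}{2} \left(-1359\right) = -4 - \frac{1359}{2} = - \frac{1367}{2} \approx -683.5$)
$F{\left(I \right)} + s{\left(z \right)} = 57 - - \frac{1367}{2} = 57 + \frac{1367}{2} = \frac{1481}{2}$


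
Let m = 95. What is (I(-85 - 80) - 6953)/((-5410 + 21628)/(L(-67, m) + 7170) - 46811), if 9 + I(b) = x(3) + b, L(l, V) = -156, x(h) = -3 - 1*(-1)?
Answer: 8333801/54719356 ≈ 0.15230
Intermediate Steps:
x(h) = -2 (x(h) = -3 + 1 = -2)
I(b) = -11 + b (I(b) = -9 + (-2 + b) = -11 + b)
(I(-85 - 80) - 6953)/((-5410 + 21628)/(L(-67, m) + 7170) - 46811) = ((-11 + (-85 - 80)) - 6953)/((-5410 + 21628)/(-156 + 7170) - 46811) = ((-11 - 165) - 6953)/(16218/7014 - 46811) = (-176 - 6953)/(16218*(1/7014) - 46811) = -7129/(2703/1169 - 46811) = -7129/(-54719356/1169) = -7129*(-1169/54719356) = 8333801/54719356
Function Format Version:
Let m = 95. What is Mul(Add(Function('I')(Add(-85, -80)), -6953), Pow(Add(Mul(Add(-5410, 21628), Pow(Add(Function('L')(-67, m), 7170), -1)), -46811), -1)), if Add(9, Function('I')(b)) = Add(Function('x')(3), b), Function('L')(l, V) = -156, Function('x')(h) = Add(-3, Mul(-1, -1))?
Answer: Rational(8333801, 54719356) ≈ 0.15230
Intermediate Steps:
Function('x')(h) = -2 (Function('x')(h) = Add(-3, 1) = -2)
Function('I')(b) = Add(-11, b) (Function('I')(b) = Add(-9, Add(-2, b)) = Add(-11, b))
Mul(Add(Function('I')(Add(-85, -80)), -6953), Pow(Add(Mul(Add(-5410, 21628), Pow(Add(Function('L')(-67, m), 7170), -1)), -46811), -1)) = Mul(Add(Add(-11, Add(-85, -80)), -6953), Pow(Add(Mul(Add(-5410, 21628), Pow(Add(-156, 7170), -1)), -46811), -1)) = Mul(Add(Add(-11, -165), -6953), Pow(Add(Mul(16218, Pow(7014, -1)), -46811), -1)) = Mul(Add(-176, -6953), Pow(Add(Mul(16218, Rational(1, 7014)), -46811), -1)) = Mul(-7129, Pow(Add(Rational(2703, 1169), -46811), -1)) = Mul(-7129, Pow(Rational(-54719356, 1169), -1)) = Mul(-7129, Rational(-1169, 54719356)) = Rational(8333801, 54719356)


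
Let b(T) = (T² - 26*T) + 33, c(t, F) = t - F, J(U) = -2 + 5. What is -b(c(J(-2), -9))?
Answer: 135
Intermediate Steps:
J(U) = 3
b(T) = 33 + T² - 26*T
-b(c(J(-2), -9)) = -(33 + (3 - 1*(-9))² - 26*(3 - 1*(-9))) = -(33 + (3 + 9)² - 26*(3 + 9)) = -(33 + 12² - 26*12) = -(33 + 144 - 312) = -1*(-135) = 135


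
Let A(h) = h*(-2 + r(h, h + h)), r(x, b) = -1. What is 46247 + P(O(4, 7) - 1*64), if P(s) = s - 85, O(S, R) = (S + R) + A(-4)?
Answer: 46121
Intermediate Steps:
A(h) = -3*h (A(h) = h*(-2 - 1) = h*(-3) = -3*h)
O(S, R) = 12 + R + S (O(S, R) = (S + R) - 3*(-4) = (R + S) + 12 = 12 + R + S)
P(s) = -85 + s
46247 + P(O(4, 7) - 1*64) = 46247 + (-85 + ((12 + 7 + 4) - 1*64)) = 46247 + (-85 + (23 - 64)) = 46247 + (-85 - 41) = 46247 - 126 = 46121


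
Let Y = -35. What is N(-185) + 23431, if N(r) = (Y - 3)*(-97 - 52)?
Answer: 29093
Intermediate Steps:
N(r) = 5662 (N(r) = (-35 - 3)*(-97 - 52) = -38*(-149) = 5662)
N(-185) + 23431 = 5662 + 23431 = 29093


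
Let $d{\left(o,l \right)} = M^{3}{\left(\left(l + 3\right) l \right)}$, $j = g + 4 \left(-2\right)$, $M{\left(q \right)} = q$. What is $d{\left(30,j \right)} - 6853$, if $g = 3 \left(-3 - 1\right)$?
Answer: $39297147$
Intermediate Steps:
$g = -12$ ($g = 3 \left(-4\right) = -12$)
$j = -20$ ($j = -12 + 4 \left(-2\right) = -12 - 8 = -20$)
$d{\left(o,l \right)} = l^{3} \left(3 + l\right)^{3}$ ($d{\left(o,l \right)} = \left(\left(l + 3\right) l\right)^{3} = \left(\left(3 + l\right) l\right)^{3} = \left(l \left(3 + l\right)\right)^{3} = l^{3} \left(3 + l\right)^{3}$)
$d{\left(30,j \right)} - 6853 = \left(-20\right)^{3} \left(3 - 20\right)^{3} - 6853 = - 8000 \left(-17\right)^{3} - 6853 = \left(-8000\right) \left(-4913\right) - 6853 = 39304000 - 6853 = 39297147$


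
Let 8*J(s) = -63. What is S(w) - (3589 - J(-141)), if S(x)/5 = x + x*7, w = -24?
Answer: -36455/8 ≈ -4556.9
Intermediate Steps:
S(x) = 40*x (S(x) = 5*(x + x*7) = 5*(x + 7*x) = 5*(8*x) = 40*x)
J(s) = -63/8 (J(s) = (⅛)*(-63) = -63/8)
S(w) - (3589 - J(-141)) = 40*(-24) - (3589 - 1*(-63/8)) = -960 - (3589 + 63/8) = -960 - 1*28775/8 = -960 - 28775/8 = -36455/8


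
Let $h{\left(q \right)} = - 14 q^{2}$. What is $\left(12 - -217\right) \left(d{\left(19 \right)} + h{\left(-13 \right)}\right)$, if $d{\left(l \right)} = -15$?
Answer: $-545249$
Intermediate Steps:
$\left(12 - -217\right) \left(d{\left(19 \right)} + h{\left(-13 \right)}\right) = \left(12 - -217\right) \left(-15 - 14 \left(-13\right)^{2}\right) = \left(12 + 217\right) \left(-15 - 2366\right) = 229 \left(-15 - 2366\right) = 229 \left(-2381\right) = -545249$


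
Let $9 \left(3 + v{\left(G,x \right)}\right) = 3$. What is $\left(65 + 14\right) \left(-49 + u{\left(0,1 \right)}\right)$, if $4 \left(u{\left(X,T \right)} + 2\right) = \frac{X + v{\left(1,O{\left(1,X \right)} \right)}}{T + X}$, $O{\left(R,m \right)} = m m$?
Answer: $- \frac{12245}{3} \approx -4081.7$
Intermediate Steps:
$O{\left(R,m \right)} = m^{2}$
$v{\left(G,x \right)} = - \frac{8}{3}$ ($v{\left(G,x \right)} = -3 + \frac{1}{9} \cdot 3 = -3 + \frac{1}{3} = - \frac{8}{3}$)
$u{\left(X,T \right)} = -2 + \frac{- \frac{8}{3} + X}{4 \left(T + X\right)}$ ($u{\left(X,T \right)} = -2 + \frac{\left(X - \frac{8}{3}\right) \frac{1}{T + X}}{4} = -2 + \frac{\left(- \frac{8}{3} + X\right) \frac{1}{T + X}}{4} = -2 + \frac{\frac{1}{T + X} \left(- \frac{8}{3} + X\right)}{4} = -2 + \frac{- \frac{8}{3} + X}{4 \left(T + X\right)}$)
$\left(65 + 14\right) \left(-49 + u{\left(0,1 \right)}\right) = \left(65 + 14\right) \left(-49 + \frac{-8 - 24 - 0}{12 \left(1 + 0\right)}\right) = 79 \left(-49 + \frac{-8 - 24 + 0}{12 \cdot 1}\right) = 79 \left(-49 + \frac{1}{12} \cdot 1 \left(-32\right)\right) = 79 \left(-49 - \frac{8}{3}\right) = 79 \left(- \frac{155}{3}\right) = - \frac{12245}{3}$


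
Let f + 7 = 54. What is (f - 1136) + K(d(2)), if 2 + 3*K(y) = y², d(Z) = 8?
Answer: -3205/3 ≈ -1068.3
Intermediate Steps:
f = 47 (f = -7 + 54 = 47)
K(y) = -⅔ + y²/3
(f - 1136) + K(d(2)) = (47 - 1136) + (-⅔ + (⅓)*8²) = -1089 + (-⅔ + (⅓)*64) = -1089 + (-⅔ + 64/3) = -1089 + 62/3 = -3205/3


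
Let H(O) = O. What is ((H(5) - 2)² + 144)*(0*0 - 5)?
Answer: -765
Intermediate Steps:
((H(5) - 2)² + 144)*(0*0 - 5) = ((5 - 2)² + 144)*(0*0 - 5) = (3² + 144)*(0 - 5) = (9 + 144)*(-5) = 153*(-5) = -765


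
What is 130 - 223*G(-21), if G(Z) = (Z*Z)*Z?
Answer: 2065333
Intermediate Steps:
G(Z) = Z**3 (G(Z) = Z**2*Z = Z**3)
130 - 223*G(-21) = 130 - 223*(-21)**3 = 130 - 223*(-9261) = 130 + 2065203 = 2065333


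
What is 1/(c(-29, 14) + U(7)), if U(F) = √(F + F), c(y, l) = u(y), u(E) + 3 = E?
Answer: -16/505 - √14/1010 ≈ -0.035388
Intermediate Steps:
u(E) = -3 + E
c(y, l) = -3 + y
U(F) = √2*√F (U(F) = √(2*F) = √2*√F)
1/(c(-29, 14) + U(7)) = 1/((-3 - 29) + √2*√7) = 1/(-32 + √14)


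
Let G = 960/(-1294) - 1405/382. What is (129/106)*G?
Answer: -140918955/26198324 ≈ -5.3789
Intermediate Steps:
G = -1092395/247154 (G = 960*(-1/1294) - 1405*1/382 = -480/647 - 1405/382 = -1092395/247154 ≈ -4.4199)
(129/106)*G = (129/106)*(-1092395/247154) = -140918955/26198324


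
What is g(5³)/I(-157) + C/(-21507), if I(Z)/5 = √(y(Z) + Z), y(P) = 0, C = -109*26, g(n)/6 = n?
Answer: 2834/21507 - 150*I*√157/157 ≈ 0.13177 - 11.971*I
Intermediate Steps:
g(n) = 6*n
C = -2834
I(Z) = 5*√Z (I(Z) = 5*√(0 + Z) = 5*√Z)
g(5³)/I(-157) + C/(-21507) = (6*5³)/((5*√(-157))) - 2834/(-21507) = (6*125)/((5*(I*√157))) - 2834*(-1/21507) = 750/((5*I*√157)) + 2834/21507 = 750*(-I*√157/785) + 2834/21507 = -150*I*√157/157 + 2834/21507 = 2834/21507 - 150*I*√157/157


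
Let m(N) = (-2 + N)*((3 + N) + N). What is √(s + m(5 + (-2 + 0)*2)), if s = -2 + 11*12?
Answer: 5*√5 ≈ 11.180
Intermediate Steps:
m(N) = (-2 + N)*(3 + 2*N)
s = 130 (s = -2 + 132 = 130)
√(s + m(5 + (-2 + 0)*2)) = √(130 + (-6 - (5 + (-2 + 0)*2) + 2*(5 + (-2 + 0)*2)²)) = √(130 + (-6 - (5 - 2*2) + 2*(5 - 2*2)²)) = √(130 + (-6 - (5 - 4) + 2*(5 - 4)²)) = √(130 + (-6 - 1*1 + 2*1²)) = √(130 + (-6 - 1 + 2*1)) = √(130 + (-6 - 1 + 2)) = √(130 - 5) = √125 = 5*√5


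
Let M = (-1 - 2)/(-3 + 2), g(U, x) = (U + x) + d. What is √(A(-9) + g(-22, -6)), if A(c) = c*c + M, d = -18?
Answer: √38 ≈ 6.1644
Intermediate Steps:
g(U, x) = -18 + U + x (g(U, x) = (U + x) - 18 = -18 + U + x)
M = 3 (M = -3/(-1) = -3*(-1) = 3)
A(c) = 3 + c² (A(c) = c*c + 3 = c² + 3 = 3 + c²)
√(A(-9) + g(-22, -6)) = √((3 + (-9)²) + (-18 - 22 - 6)) = √((3 + 81) - 46) = √(84 - 46) = √38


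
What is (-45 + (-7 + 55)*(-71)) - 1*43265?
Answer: -46718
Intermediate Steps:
(-45 + (-7 + 55)*(-71)) - 1*43265 = (-45 + 48*(-71)) - 43265 = (-45 - 3408) - 43265 = -3453 - 43265 = -46718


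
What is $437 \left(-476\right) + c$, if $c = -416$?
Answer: $-208428$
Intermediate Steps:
$437 \left(-476\right) + c = 437 \left(-476\right) - 416 = -208012 - 416 = -208428$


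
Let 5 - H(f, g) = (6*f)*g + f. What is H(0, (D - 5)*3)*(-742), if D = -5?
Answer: -3710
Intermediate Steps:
H(f, g) = 5 - f - 6*f*g (H(f, g) = 5 - ((6*f)*g + f) = 5 - (6*f*g + f) = 5 - (f + 6*f*g) = 5 + (-f - 6*f*g) = 5 - f - 6*f*g)
H(0, (D - 5)*3)*(-742) = (5 - 1*0 - 6*0*(-5 - 5)*3)*(-742) = (5 + 0 - 6*0*(-10*3))*(-742) = (5 + 0 - 6*0*(-30))*(-742) = (5 + 0 + 0)*(-742) = 5*(-742) = -3710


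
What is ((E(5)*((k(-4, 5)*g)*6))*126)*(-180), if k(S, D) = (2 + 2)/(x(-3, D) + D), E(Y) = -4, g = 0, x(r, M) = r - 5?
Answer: 0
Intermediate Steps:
x(r, M) = -5 + r
k(S, D) = 4/(-8 + D) (k(S, D) = (2 + 2)/((-5 - 3) + D) = 4/(-8 + D))
((E(5)*((k(-4, 5)*g)*6))*126)*(-180) = (-4*(4/(-8 + 5))*0*6*126)*(-180) = (-4*(4/(-3))*0*6*126)*(-180) = (-4*(4*(-1/3))*0*6*126)*(-180) = (-4*(-4/3*0)*6*126)*(-180) = (-0*6*126)*(-180) = (-4*0*126)*(-180) = (0*126)*(-180) = 0*(-180) = 0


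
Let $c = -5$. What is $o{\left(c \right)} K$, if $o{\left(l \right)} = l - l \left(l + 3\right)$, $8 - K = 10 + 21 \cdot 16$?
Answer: $5070$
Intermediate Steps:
$K = -338$ ($K = 8 - \left(10 + 21 \cdot 16\right) = 8 - \left(10 + 336\right) = 8 - 346 = -338$)
$o{\left(l \right)} = l - l \left(3 + l\right)$
$o{\left(c \right)} K = \left(-1\right) \left(-5\right) \left(2 - 5\right) \left(-338\right) = \left(-1\right) \left(-5\right) \left(-3\right) \left(-338\right) = \left(-15\right) \left(-338\right) = 5070$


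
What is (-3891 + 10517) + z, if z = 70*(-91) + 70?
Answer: 326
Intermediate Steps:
z = -6300 (z = -6370 + 70 = -6300)
(-3891 + 10517) + z = (-3891 + 10517) - 6300 = 6626 - 6300 = 326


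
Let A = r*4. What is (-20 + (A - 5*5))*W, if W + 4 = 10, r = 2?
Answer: -222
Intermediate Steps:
W = 6 (W = -4 + 10 = 6)
A = 8 (A = 2*4 = 8)
(-20 + (A - 5*5))*W = (-20 + (8 - 5*5))*6 = (-20 + (8 - 25))*6 = (-20 - 17)*6 = -37*6 = -222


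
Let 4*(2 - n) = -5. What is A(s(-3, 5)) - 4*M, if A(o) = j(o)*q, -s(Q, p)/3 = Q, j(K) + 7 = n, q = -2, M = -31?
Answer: 263/2 ≈ 131.50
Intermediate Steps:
n = 13/4 (n = 2 - 1/4*(-5) = 2 + 5/4 = 13/4 ≈ 3.2500)
j(K) = -15/4 (j(K) = -7 + 13/4 = -15/4)
s(Q, p) = -3*Q
A(o) = 15/2 (A(o) = -15/4*(-2) = 15/2)
A(s(-3, 5)) - 4*M = 15/2 - 4*(-31) = 15/2 + 124 = 263/2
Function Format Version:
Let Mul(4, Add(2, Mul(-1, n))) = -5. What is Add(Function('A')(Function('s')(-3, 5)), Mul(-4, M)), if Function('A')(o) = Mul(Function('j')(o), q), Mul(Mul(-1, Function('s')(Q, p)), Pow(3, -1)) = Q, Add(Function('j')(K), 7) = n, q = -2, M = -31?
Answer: Rational(263, 2) ≈ 131.50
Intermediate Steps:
n = Rational(13, 4) (n = Add(2, Mul(Rational(-1, 4), -5)) = Add(2, Rational(5, 4)) = Rational(13, 4) ≈ 3.2500)
Function('j')(K) = Rational(-15, 4) (Function('j')(K) = Add(-7, Rational(13, 4)) = Rational(-15, 4))
Function('s')(Q, p) = Mul(-3, Q)
Function('A')(o) = Rational(15, 2) (Function('A')(o) = Mul(Rational(-15, 4), -2) = Rational(15, 2))
Add(Function('A')(Function('s')(-3, 5)), Mul(-4, M)) = Add(Rational(15, 2), Mul(-4, -31)) = Add(Rational(15, 2), 124) = Rational(263, 2)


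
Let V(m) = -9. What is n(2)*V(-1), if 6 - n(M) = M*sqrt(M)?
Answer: -54 + 18*sqrt(2) ≈ -28.544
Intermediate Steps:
n(M) = 6 - M**(3/2) (n(M) = 6 - M*sqrt(M) = 6 - M**(3/2))
n(2)*V(-1) = (6 - 2**(3/2))*(-9) = (6 - 2*sqrt(2))*(-9) = -54 + 18*sqrt(2)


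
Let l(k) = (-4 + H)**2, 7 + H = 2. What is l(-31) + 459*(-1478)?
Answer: -678321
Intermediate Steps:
H = -5 (H = -7 + 2 = -5)
l(k) = 81 (l(k) = (-4 - 5)**2 = (-9)**2 = 81)
l(-31) + 459*(-1478) = 81 + 459*(-1478) = 81 - 678402 = -678321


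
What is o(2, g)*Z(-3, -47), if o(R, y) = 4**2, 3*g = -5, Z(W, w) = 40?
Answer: 640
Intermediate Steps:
g = -5/3 (g = (1/3)*(-5) = -5/3 ≈ -1.6667)
o(R, y) = 16
o(2, g)*Z(-3, -47) = 16*40 = 640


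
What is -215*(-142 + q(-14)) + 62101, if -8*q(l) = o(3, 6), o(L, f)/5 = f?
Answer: 373749/4 ≈ 93437.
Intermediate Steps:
o(L, f) = 5*f
q(l) = -15/4 (q(l) = -5*6/8 = -⅛*30 = -15/4)
-215*(-142 + q(-14)) + 62101 = -215*(-142 - 15/4) + 62101 = -215*(-583/4) + 62101 = 125345/4 + 62101 = 373749/4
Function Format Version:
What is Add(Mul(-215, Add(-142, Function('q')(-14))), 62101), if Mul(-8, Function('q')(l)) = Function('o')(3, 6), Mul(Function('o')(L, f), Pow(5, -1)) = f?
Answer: Rational(373749, 4) ≈ 93437.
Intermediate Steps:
Function('o')(L, f) = Mul(5, f)
Function('q')(l) = Rational(-15, 4) (Function('q')(l) = Mul(Rational(-1, 8), Mul(5, 6)) = Mul(Rational(-1, 8), 30) = Rational(-15, 4))
Add(Mul(-215, Add(-142, Function('q')(-14))), 62101) = Add(Mul(-215, Add(-142, Rational(-15, 4))), 62101) = Add(Mul(-215, Rational(-583, 4)), 62101) = Add(Rational(125345, 4), 62101) = Rational(373749, 4)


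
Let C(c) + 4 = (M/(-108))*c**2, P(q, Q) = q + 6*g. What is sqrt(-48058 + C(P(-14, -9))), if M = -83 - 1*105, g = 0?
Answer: I*sqrt(3865386)/9 ≈ 218.45*I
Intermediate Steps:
M = -188 (M = -83 - 105 = -188)
P(q, Q) = q (P(q, Q) = q + 6*0 = q + 0 = q)
C(c) = -4 + 47*c**2/27 (C(c) = -4 + (-188/(-108))*c**2 = -4 + (-188*(-1/108))*c**2 = -4 + 47*c**2/27)
sqrt(-48058 + C(P(-14, -9))) = sqrt(-48058 + (-4 + (47/27)*(-14)**2)) = sqrt(-48058 + (-4 + (47/27)*196)) = sqrt(-48058 + (-4 + 9212/27)) = sqrt(-48058 + 9104/27) = sqrt(-1288462/27) = I*sqrt(3865386)/9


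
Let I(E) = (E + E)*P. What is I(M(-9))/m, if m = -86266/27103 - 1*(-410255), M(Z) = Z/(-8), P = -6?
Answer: -731781/22238109998 ≈ -3.2907e-5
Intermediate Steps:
M(Z) = -Z/8 (M(Z) = Z*(-⅛) = -Z/8)
I(E) = -12*E (I(E) = (E + E)*(-6) = (2*E)*(-6) = -12*E)
m = 11119054999/27103 (m = -86266*1/27103 + 410255 = -86266/27103 + 410255 = 11119054999/27103 ≈ 4.1025e+5)
I(M(-9))/m = (-(-3)*(-9)/2)/(11119054999/27103) = -12*9/8*(27103/11119054999) = -27/2*27103/11119054999 = -731781/22238109998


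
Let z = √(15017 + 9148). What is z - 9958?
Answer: -9958 + 3*√2685 ≈ -9802.5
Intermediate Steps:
z = 3*√2685 (z = √24165 = 3*√2685 ≈ 155.45)
z - 9958 = 3*√2685 - 9958 = -9958 + 3*√2685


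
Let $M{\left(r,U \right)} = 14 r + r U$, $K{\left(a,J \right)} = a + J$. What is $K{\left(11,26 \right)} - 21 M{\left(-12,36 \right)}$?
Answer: $12637$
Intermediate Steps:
$K{\left(a,J \right)} = J + a$
$M{\left(r,U \right)} = 14 r + U r$
$K{\left(11,26 \right)} - 21 M{\left(-12,36 \right)} = \left(26 + 11\right) - 21 \left(- 12 \left(14 + 36\right)\right) = 37 - 21 \left(\left(-12\right) 50\right) = 37 - -12600 = 37 + 12600 = 12637$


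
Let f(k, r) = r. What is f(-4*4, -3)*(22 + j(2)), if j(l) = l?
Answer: -72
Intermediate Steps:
f(-4*4, -3)*(22 + j(2)) = -3*(22 + 2) = -3*24 = -72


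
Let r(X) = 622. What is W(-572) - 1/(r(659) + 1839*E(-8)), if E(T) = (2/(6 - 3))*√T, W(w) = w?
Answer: (-1402544*√2 + 355785*I)/(2*(-311*I + 1226*√2)) ≈ -572.0 + 0.0002794*I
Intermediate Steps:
E(T) = 2*√T/3 (E(T) = (2/3)*√T = ((⅓)*2)*√T = 2*√T/3)
W(-572) - 1/(r(659) + 1839*E(-8)) = -572 - 1/(622 + 1839*(2*√(-8)/3)) = -572 - 1/(622 + 1839*(2*(2*I*√2)/3)) = -572 - 1/(622 + 1839*(4*I*√2/3)) = -572 - 1/(622 + 2452*I*√2)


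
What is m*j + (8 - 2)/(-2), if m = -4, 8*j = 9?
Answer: -15/2 ≈ -7.5000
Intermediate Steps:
j = 9/8 (j = (1/8)*9 = 9/8 ≈ 1.1250)
m*j + (8 - 2)/(-2) = -4*9/8 + (8 - 2)/(-2) = -9/2 + 6*(-1/2) = -9/2 - 3 = -15/2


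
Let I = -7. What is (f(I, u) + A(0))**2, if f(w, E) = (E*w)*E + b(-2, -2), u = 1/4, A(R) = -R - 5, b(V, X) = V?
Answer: 14161/256 ≈ 55.316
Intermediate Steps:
A(R) = -5 - R
u = 1/4 ≈ 0.25000
f(w, E) = -2 + w*E**2 (f(w, E) = (E*w)*E - 2 = w*E**2 - 2 = -2 + w*E**2)
(f(I, u) + A(0))**2 = ((-2 - 7*(1/4)**2) + (-5 - 1*0))**2 = ((-2 - 7*1/16) + (-5 + 0))**2 = ((-2 - 7/16) - 5)**2 = (-39/16 - 5)**2 = (-119/16)**2 = 14161/256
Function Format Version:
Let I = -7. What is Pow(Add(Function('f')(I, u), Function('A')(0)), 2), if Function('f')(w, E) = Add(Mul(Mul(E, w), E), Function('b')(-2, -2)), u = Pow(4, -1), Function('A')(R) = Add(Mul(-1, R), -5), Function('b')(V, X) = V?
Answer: Rational(14161, 256) ≈ 55.316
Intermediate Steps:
Function('A')(R) = Add(-5, Mul(-1, R))
u = Rational(1, 4) ≈ 0.25000
Function('f')(w, E) = Add(-2, Mul(w, Pow(E, 2))) (Function('f')(w, E) = Add(Mul(Mul(E, w), E), -2) = Add(Mul(w, Pow(E, 2)), -2) = Add(-2, Mul(w, Pow(E, 2))))
Pow(Add(Function('f')(I, u), Function('A')(0)), 2) = Pow(Add(Add(-2, Mul(-7, Pow(Rational(1, 4), 2))), Add(-5, Mul(-1, 0))), 2) = Pow(Add(Add(-2, Mul(-7, Rational(1, 16))), Add(-5, 0)), 2) = Pow(Add(Add(-2, Rational(-7, 16)), -5), 2) = Pow(Add(Rational(-39, 16), -5), 2) = Pow(Rational(-119, 16), 2) = Rational(14161, 256)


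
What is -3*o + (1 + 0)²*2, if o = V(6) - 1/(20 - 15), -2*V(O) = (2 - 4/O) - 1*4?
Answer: -7/5 ≈ -1.4000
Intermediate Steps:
V(O) = 1 + 2/O (V(O) = -((2 - 4/O) - 1*4)/2 = -((2 - 4/O) - 4)/2 = -(-2 - 4/O)/2 = 1 + 2/O)
o = 17/15 (o = (2 + 6)/6 - 1/(20 - 15) = (⅙)*8 - 1/5 = 4/3 - 1*⅕ = 4/3 - ⅕ = 17/15 ≈ 1.1333)
-3*o + (1 + 0)²*2 = -3*17/15 + (1 + 0)²*2 = -17/5 + 1²*2 = -17/5 + 1*2 = -17/5 + 2 = -7/5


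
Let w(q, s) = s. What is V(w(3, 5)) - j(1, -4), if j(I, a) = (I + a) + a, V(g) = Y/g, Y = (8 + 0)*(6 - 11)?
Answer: -1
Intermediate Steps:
Y = -40 (Y = 8*(-5) = -40)
V(g) = -40/g
j(I, a) = I + 2*a
V(w(3, 5)) - j(1, -4) = -40/5 - (1 + 2*(-4)) = -40*1/5 - (1 - 8) = -8 - 1*(-7) = -8 + 7 = -1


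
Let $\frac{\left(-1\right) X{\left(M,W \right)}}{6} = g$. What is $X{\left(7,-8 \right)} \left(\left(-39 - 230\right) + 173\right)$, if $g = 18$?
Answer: $10368$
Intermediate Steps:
$X{\left(M,W \right)} = -108$ ($X{\left(M,W \right)} = \left(-6\right) 18 = -108$)
$X{\left(7,-8 \right)} \left(\left(-39 - 230\right) + 173\right) = - 108 \left(\left(-39 - 230\right) + 173\right) = - 108 \left(-269 + 173\right) = \left(-108\right) \left(-96\right) = 10368$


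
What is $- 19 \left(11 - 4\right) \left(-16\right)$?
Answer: $2128$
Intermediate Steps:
$- 19 \left(11 - 4\right) \left(-16\right) = \left(-19\right) 7 \left(-16\right) = \left(-133\right) \left(-16\right) = 2128$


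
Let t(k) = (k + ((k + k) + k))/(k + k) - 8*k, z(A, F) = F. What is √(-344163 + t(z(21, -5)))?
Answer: I*√344121 ≈ 586.62*I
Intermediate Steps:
t(k) = 2 - 8*k (t(k) = (k + (2*k + k))/((2*k)) - 8*k = (k + 3*k)*(1/(2*k)) - 8*k = (4*k)*(1/(2*k)) - 8*k = 2 - 8*k)
√(-344163 + t(z(21, -5))) = √(-344163 + (2 - 8*(-5))) = √(-344163 + (2 + 40)) = √(-344163 + 42) = √(-344121) = I*√344121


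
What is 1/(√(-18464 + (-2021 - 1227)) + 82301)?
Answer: 82301/6773476313 - 4*I*√1357/6773476313 ≈ 1.215e-5 - 2.1754e-8*I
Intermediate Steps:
1/(√(-18464 + (-2021 - 1227)) + 82301) = 1/(√(-18464 - 3248) + 82301) = 1/(√(-21712) + 82301) = 1/(4*I*√1357 + 82301) = 1/(82301 + 4*I*√1357)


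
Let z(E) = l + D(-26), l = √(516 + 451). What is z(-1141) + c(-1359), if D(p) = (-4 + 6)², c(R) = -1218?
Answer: -1214 + √967 ≈ -1182.9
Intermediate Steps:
D(p) = 4 (D(p) = 2² = 4)
l = √967 ≈ 31.097
z(E) = 4 + √967 (z(E) = √967 + 4 = 4 + √967)
z(-1141) + c(-1359) = (4 + √967) - 1218 = -1214 + √967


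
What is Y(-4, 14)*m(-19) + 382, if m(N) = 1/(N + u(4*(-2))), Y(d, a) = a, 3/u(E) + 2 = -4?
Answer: 14870/39 ≈ 381.28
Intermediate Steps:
u(E) = -1/2 (u(E) = 3/(-2 - 4) = 3/(-6) = 3*(-1/6) = -1/2)
m(N) = 1/(-1/2 + N) (m(N) = 1/(N - 1/2) = 1/(-1/2 + N))
Y(-4, 14)*m(-19) + 382 = 14*(2/(-1 + 2*(-19))) + 382 = 14*(2/(-1 - 38)) + 382 = 14*(2/(-39)) + 382 = 14*(2*(-1/39)) + 382 = 14*(-2/39) + 382 = -28/39 + 382 = 14870/39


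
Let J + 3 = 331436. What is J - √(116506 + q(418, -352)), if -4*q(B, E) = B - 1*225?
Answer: 331433 - 81*√71/2 ≈ 3.3109e+5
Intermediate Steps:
J = 331433 (J = -3 + 331436 = 331433)
q(B, E) = 225/4 - B/4 (q(B, E) = -(B - 1*225)/4 = -(B - 225)/4 = -(-225 + B)/4 = 225/4 - B/4)
J - √(116506 + q(418, -352)) = 331433 - √(116506 + (225/4 - ¼*418)) = 331433 - √(116506 + (225/4 - 209/2)) = 331433 - √(116506 - 193/4) = 331433 - √(465831/4) = 331433 - 81*√71/2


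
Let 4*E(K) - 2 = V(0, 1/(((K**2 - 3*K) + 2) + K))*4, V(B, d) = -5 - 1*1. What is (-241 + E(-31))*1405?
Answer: -692665/2 ≈ -3.4633e+5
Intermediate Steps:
V(B, d) = -6 (V(B, d) = -5 - 1 = -6)
E(K) = -11/2 (E(K) = 1/2 + (-6*4)/4 = 1/2 + (1/4)*(-24) = 1/2 - 6 = -11/2)
(-241 + E(-31))*1405 = (-241 - 11/2)*1405 = -493/2*1405 = -692665/2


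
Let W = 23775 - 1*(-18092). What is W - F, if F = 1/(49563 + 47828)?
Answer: 4077468996/97391 ≈ 41867.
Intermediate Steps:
W = 41867 (W = 23775 + 18092 = 41867)
F = 1/97391 ≈ 1.0268e-5
W - F = 41867 - 1*1/97391 = 41867 - 1/97391 = 4077468996/97391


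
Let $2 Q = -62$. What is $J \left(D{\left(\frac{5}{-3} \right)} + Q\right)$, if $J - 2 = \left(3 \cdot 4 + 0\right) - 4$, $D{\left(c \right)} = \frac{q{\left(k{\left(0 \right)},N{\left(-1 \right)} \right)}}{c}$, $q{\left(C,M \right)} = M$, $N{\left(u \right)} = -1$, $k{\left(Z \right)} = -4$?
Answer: $-304$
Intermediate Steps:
$Q = -31$ ($Q = \frac{1}{2} \left(-62\right) = -31$)
$D{\left(c \right)} = - \frac{1}{c}$
$J = 10$ ($J = 2 + \left(\left(3 \cdot 4 + 0\right) - 4\right) = 2 + \left(\left(12 + 0\right) - 4\right) = 2 + \left(12 - 4\right) = 2 + 8 = 10$)
$J \left(D{\left(\frac{5}{-3} \right)} + Q\right) = 10 \left(- \frac{1}{5 \frac{1}{-3}} - 31\right) = 10 \left(- \frac{1}{5 \left(- \frac{1}{3}\right)} - 31\right) = 10 \left(- \frac{1}{- \frac{5}{3}} - 31\right) = 10 \left(\left(-1\right) \left(- \frac{3}{5}\right) - 31\right) = 10 \left(\frac{3}{5} - 31\right) = 10 \left(- \frac{152}{5}\right) = -304$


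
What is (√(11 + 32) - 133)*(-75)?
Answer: 9975 - 75*√43 ≈ 9483.2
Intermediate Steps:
(√(11 + 32) - 133)*(-75) = (√43 - 133)*(-75) = (-133 + √43)*(-75) = 9975 - 75*√43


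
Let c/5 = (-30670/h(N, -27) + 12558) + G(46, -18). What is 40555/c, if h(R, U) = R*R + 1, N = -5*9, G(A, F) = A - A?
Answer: 8216443/12705919 ≈ 0.64666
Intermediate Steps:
G(A, F) = 0
N = -45
h(R, U) = 1 + R**2 (h(R, U) = R**2 + 1 = 1 + R**2)
c = 63529595/1013 (c = 5*((-30670/(1 + (-45)**2) + 12558) + 0) = 5*((-30670/(1 + 2025) + 12558) + 0) = 5*((-30670/2026 + 12558) + 0) = 5*((-30670*1/2026 + 12558) + 0) = 5*((-15335/1013 + 12558) + 0) = 5*(12705919/1013 + 0) = 5*(12705919/1013) = 63529595/1013 ≈ 62714.)
40555/c = 40555/(63529595/1013) = 40555*(1013/63529595) = 8216443/12705919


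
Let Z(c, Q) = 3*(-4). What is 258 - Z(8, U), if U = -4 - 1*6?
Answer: 270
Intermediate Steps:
U = -10 (U = -4 - 6 = -10)
Z(c, Q) = -12
258 - Z(8, U) = 258 - 1*(-12) = 258 + 12 = 270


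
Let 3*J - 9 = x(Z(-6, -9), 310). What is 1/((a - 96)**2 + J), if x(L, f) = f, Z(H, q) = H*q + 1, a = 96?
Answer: 3/319 ≈ 0.0094044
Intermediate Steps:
Z(H, q) = 1 + H*q
J = 319/3 (J = 3 + (1/3)*310 = 3 + 310/3 = 319/3 ≈ 106.33)
1/((a - 96)**2 + J) = 1/((96 - 96)**2 + 319/3) = 1/(0**2 + 319/3) = 1/(0 + 319/3) = 1/(319/3) = 3/319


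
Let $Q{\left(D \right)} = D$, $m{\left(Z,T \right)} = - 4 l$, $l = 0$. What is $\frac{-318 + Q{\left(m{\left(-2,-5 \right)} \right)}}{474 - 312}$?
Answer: $- \frac{53}{27} \approx -1.963$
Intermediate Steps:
$m{\left(Z,T \right)} = 0$ ($m{\left(Z,T \right)} = \left(-4\right) 0 = 0$)
$\frac{-318 + Q{\left(m{\left(-2,-5 \right)} \right)}}{474 - 312} = \frac{-318 + 0}{474 - 312} = - \frac{318}{162} = \left(-318\right) \frac{1}{162} = - \frac{53}{27}$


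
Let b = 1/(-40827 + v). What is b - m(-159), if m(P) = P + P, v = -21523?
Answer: 19827299/62350 ≈ 318.00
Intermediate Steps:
m(P) = 2*P
b = -1/62350 (b = 1/(-40827 - 21523) = 1/(-62350) = -1/62350 ≈ -1.6038e-5)
b - m(-159) = -1/62350 - 2*(-159) = -1/62350 - 1*(-318) = -1/62350 + 318 = 19827299/62350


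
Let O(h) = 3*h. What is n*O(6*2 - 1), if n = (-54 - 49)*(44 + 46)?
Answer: -305910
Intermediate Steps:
n = -9270 (n = -103*90 = -9270)
n*O(6*2 - 1) = -27810*(6*2 - 1) = -27810*(12 - 1) = -27810*11 = -9270*33 = -305910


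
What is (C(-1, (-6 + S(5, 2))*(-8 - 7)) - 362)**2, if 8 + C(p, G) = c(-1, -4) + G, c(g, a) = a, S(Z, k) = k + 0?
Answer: 98596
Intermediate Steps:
S(Z, k) = k
C(p, G) = -12 + G (C(p, G) = -8 + (-4 + G) = -12 + G)
(C(-1, (-6 + S(5, 2))*(-8 - 7)) - 362)**2 = ((-12 + (-6 + 2)*(-8 - 7)) - 362)**2 = ((-12 - 4*(-15)) - 362)**2 = ((-12 + 60) - 362)**2 = (48 - 362)**2 = (-314)**2 = 98596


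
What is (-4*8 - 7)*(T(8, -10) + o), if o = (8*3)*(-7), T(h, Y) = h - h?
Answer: 6552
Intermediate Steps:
T(h, Y) = 0
o = -168 (o = 24*(-7) = -168)
(-4*8 - 7)*(T(8, -10) + o) = (-4*8 - 7)*(0 - 168) = (-32 - 7)*(-168) = -39*(-168) = 6552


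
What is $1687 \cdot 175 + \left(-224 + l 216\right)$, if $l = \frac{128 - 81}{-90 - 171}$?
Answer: $\frac{8553901}{29} \approx 2.9496 \cdot 10^{5}$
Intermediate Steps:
$l = - \frac{47}{261}$ ($l = \frac{47}{-261} = 47 \left(- \frac{1}{261}\right) = - \frac{47}{261} \approx -0.18008$)
$1687 \cdot 175 + \left(-224 + l 216\right) = 1687 \cdot 175 - \frac{7624}{29} = 295225 - \frac{7624}{29} = \frac{8553901}{29}$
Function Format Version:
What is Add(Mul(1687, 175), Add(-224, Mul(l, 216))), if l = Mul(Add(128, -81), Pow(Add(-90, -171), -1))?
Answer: Rational(8553901, 29) ≈ 2.9496e+5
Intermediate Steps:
l = Rational(-47, 261) (l = Mul(47, Pow(-261, -1)) = Mul(47, Rational(-1, 261)) = Rational(-47, 261) ≈ -0.18008)
Add(Mul(1687, 175), Add(-224, Mul(l, 216))) = Add(Mul(1687, 175), Add(-224, Mul(Rational(-47, 261), 216))) = Add(295225, Add(-224, Rational(-1128, 29))) = Add(295225, Rational(-7624, 29)) = Rational(8553901, 29)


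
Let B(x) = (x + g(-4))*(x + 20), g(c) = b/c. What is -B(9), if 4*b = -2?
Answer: -2117/8 ≈ -264.63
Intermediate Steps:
b = -1/2 (b = (1/4)*(-2) = -1/2 ≈ -0.50000)
g(c) = -1/(2*c)
B(x) = (20 + x)*(1/8 + x) (B(x) = (x - 1/2/(-4))*(x + 20) = (x - 1/2*(-1/4))*(20 + x) = (x + 1/8)*(20 + x) = (1/8 + x)*(20 + x) = (20 + x)*(1/8 + x))
-B(9) = -(5/2 + 9**2 + (161/8)*9) = -(5/2 + 81 + 1449/8) = -1*2117/8 = -2117/8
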